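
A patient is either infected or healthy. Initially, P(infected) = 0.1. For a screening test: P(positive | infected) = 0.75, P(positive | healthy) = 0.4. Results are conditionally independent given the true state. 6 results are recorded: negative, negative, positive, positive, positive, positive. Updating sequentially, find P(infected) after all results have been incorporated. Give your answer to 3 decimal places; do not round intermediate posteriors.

0.193

After 'negative': P(infected) = 0.25·0.1000 / (0.25·0.1000 + 0.6·0.9000) ≈ 0.0442
After 'negative': P(infected) = 0.25·0.0442 / (0.25·0.0442 + 0.6·0.9558) ≈ 0.0189
After 'positive': P(infected) = 0.75·0.0189 / (0.75·0.0189 + 0.4·0.9811) ≈ 0.0349
After 'positive': P(infected) = 0.75·0.0349 / (0.75·0.0349 + 0.4·0.9651) ≈ 0.0635
After 'positive': P(infected) = 0.75·0.0635 / (0.75·0.0635 + 0.4·0.9365) ≈ 0.1128
After 'positive': P(infected) = 0.75·0.1128 / (0.75·0.1128 + 0.4·0.8872) ≈ 0.1925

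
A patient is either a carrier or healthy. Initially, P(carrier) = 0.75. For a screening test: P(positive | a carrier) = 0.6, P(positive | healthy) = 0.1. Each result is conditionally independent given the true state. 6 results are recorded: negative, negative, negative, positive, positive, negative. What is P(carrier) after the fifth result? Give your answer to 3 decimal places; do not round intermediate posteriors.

0.905

Apply Bayes' rule sequentially, carrying P(carrier) forward.
After 'negative': P(carrier) = 0.4·0.7500 / (0.4·0.7500 + 0.9·0.2500) ≈ 0.5714
After 'negative': P(carrier) = 0.4·0.5714 / (0.4·0.5714 + 0.9·0.4286) ≈ 0.3721
After 'negative': P(carrier) = 0.4·0.3721 / (0.4·0.3721 + 0.9·0.6279) ≈ 0.2085
After 'positive': P(carrier) = 0.6·0.2085 / (0.6·0.2085 + 0.1·0.7915) ≈ 0.6124
After 'positive': P(carrier) = 0.6·0.6124 / (0.6·0.6124 + 0.1·0.3876) ≈ 0.9046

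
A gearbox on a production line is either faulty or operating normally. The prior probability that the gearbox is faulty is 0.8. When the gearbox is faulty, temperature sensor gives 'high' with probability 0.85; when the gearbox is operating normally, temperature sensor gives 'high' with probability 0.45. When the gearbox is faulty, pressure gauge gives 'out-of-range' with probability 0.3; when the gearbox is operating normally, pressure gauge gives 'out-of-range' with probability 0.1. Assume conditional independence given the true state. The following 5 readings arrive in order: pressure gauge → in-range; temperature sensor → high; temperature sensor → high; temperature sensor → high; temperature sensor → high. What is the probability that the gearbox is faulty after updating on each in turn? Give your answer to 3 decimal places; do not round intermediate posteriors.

Each posterior becomes the prior for the next update.
After pressure gauge='in-range': P(faulty) = 0.7·0.8000 / (0.7·0.8000 + 0.9·0.2000) ≈ 0.7568
After temperature sensor='high': P(faulty) = 0.85·0.7568 / (0.85·0.7568 + 0.45·0.2432) ≈ 0.8546
After temperature sensor='high': P(faulty) = 0.85·0.8546 / (0.85·0.8546 + 0.45·0.1454) ≈ 0.9174
After temperature sensor='high': P(faulty) = 0.85·0.9174 / (0.85·0.9174 + 0.45·0.0826) ≈ 0.9545
After temperature sensor='high': P(faulty) = 0.85·0.9545 / (0.85·0.9545 + 0.45·0.0455) ≈ 0.9754

0.975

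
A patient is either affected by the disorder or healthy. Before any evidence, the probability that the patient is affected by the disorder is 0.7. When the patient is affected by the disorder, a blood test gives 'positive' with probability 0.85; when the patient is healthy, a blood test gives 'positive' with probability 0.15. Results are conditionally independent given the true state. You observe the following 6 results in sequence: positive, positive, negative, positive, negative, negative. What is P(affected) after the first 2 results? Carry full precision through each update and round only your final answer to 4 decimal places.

0.9868

Each posterior becomes the prior for the next update.
After 'positive': P(affected) = 0.85·0.7000 / (0.85·0.7000 + 0.15·0.3000) ≈ 0.9297
After 'positive': P(affected) = 0.85·0.9297 / (0.85·0.9297 + 0.15·0.0703) ≈ 0.9868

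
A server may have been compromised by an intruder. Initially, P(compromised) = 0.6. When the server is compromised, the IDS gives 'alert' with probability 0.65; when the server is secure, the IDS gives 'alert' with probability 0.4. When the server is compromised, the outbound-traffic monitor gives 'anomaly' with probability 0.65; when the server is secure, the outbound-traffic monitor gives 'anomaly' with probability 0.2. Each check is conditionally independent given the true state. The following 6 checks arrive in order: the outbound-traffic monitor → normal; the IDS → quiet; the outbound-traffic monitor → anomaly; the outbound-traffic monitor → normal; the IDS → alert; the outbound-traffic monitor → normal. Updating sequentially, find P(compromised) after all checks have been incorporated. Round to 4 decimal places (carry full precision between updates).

0.2790

Apply Bayes' rule sequentially, carrying P(compromised) forward.
After the outbound-traffic monitor='normal': P(compromised) = 0.35·0.6000 / (0.35·0.6000 + 0.8·0.4000) ≈ 0.3962
After the IDS='quiet': P(compromised) = 0.35·0.3962 / (0.35·0.3962 + 0.6·0.6038) ≈ 0.2768
After the outbound-traffic monitor='anomaly': P(compromised) = 0.65·0.2768 / (0.65·0.2768 + 0.2·0.7232) ≈ 0.5544
After the outbound-traffic monitor='normal': P(compromised) = 0.35·0.5544 / (0.35·0.5544 + 0.8·0.4456) ≈ 0.3525
After the IDS='alert': P(compromised) = 0.65·0.3525 / (0.65·0.3525 + 0.4·0.6475) ≈ 0.4694
After the outbound-traffic monitor='normal': P(compromised) = 0.35·0.4694 / (0.35·0.4694 + 0.8·0.5306) ≈ 0.2790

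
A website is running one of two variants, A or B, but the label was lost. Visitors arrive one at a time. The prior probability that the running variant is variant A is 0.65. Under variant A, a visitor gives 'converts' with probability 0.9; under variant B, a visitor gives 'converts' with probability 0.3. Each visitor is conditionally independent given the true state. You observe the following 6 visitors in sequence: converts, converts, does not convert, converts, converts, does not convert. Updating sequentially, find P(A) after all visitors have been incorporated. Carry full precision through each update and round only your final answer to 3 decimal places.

0.754

After 'converts': P(A) = 0.9·0.6500 / (0.9·0.6500 + 0.3·0.3500) ≈ 0.8478
After 'converts': P(A) = 0.9·0.8478 / (0.9·0.8478 + 0.3·0.1522) ≈ 0.9435
After 'does not convert': P(A) = 0.1·0.9435 / (0.1·0.9435 + 0.7·0.0565) ≈ 0.7048
After 'converts': P(A) = 0.9·0.7048 / (0.9·0.7048 + 0.3·0.2952) ≈ 0.8775
After 'converts': P(A) = 0.9·0.8775 / (0.9·0.8775 + 0.3·0.1225) ≈ 0.9555
After 'does not convert': P(A) = 0.1·0.9555 / (0.1·0.9555 + 0.7·0.0445) ≈ 0.7543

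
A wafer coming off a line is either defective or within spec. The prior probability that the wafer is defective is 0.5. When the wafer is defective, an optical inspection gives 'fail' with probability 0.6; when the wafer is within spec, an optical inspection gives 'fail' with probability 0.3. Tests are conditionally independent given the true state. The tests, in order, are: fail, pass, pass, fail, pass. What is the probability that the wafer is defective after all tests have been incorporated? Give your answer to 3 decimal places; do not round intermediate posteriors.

0.427

Apply Bayes' rule sequentially, carrying P(defective) forward.
After 'fail': P(defective) = 0.6·0.5000 / (0.6·0.5000 + 0.3·0.5000) ≈ 0.6667
After 'pass': P(defective) = 0.4·0.6667 / (0.4·0.6667 + 0.7·0.3333) ≈ 0.5333
After 'pass': P(defective) = 0.4·0.5333 / (0.4·0.5333 + 0.7·0.4667) ≈ 0.3951
After 'fail': P(defective) = 0.6·0.3951 / (0.6·0.3951 + 0.3·0.6049) ≈ 0.5664
After 'pass': P(defective) = 0.4·0.5664 / (0.4·0.5664 + 0.7·0.4336) ≈ 0.4274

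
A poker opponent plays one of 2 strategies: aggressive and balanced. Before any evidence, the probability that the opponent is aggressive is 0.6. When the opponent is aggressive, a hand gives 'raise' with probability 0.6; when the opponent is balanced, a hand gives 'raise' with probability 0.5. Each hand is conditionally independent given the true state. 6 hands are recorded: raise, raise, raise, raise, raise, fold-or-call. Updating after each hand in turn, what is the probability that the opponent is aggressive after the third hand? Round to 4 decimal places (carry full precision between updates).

0.7216

After 'raise': P(aggressive) = 0.6·0.6000 / (0.6·0.6000 + 0.5·0.4000) ≈ 0.6429
After 'raise': P(aggressive) = 0.6·0.6429 / (0.6·0.6429 + 0.5·0.3571) ≈ 0.6835
After 'raise': P(aggressive) = 0.6·0.6835 / (0.6·0.6835 + 0.5·0.3165) ≈ 0.7216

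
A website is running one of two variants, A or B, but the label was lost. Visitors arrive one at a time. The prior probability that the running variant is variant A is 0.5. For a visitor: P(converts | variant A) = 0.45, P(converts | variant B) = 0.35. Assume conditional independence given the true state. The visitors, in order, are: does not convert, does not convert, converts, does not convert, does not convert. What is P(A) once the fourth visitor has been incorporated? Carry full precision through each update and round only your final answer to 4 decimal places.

After 'does not convert': P(A) = 0.55·0.5000 / (0.55·0.5000 + 0.65·0.5000) ≈ 0.4583
After 'does not convert': P(A) = 0.55·0.4583 / (0.55·0.4583 + 0.65·0.5417) ≈ 0.4172
After 'converts': P(A) = 0.45·0.4172 / (0.45·0.4172 + 0.35·0.5828) ≈ 0.4793
After 'does not convert': P(A) = 0.55·0.4793 / (0.55·0.4793 + 0.65·0.5207) ≈ 0.4379

0.4379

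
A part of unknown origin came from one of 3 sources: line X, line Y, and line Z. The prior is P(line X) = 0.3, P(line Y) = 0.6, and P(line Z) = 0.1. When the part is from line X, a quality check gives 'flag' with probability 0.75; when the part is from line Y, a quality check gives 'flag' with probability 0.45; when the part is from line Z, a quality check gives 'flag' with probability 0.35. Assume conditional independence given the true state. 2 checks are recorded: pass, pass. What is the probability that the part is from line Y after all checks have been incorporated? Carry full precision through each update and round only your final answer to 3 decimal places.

After 'pass': normaliser = 0.25·0.3000 + 0.55·0.6000 + 0.65·0.1000; P(line X) ≈ 0.1596, P(line Y) ≈ 0.7021, P(line Z) ≈ 0.1383
After 'pass': normaliser = 0.25·0.1596 + 0.55·0.7021 + 0.65·0.1383; P(line X) ≈ 0.0773, P(line Y) ≈ 0.7485, P(line Z) ≈ 0.1742

0.748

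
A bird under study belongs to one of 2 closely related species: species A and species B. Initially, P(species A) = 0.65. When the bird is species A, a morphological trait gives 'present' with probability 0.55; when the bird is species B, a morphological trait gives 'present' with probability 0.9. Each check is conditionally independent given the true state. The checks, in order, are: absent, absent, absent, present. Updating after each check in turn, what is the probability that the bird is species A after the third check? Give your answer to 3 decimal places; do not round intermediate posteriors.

Apply Bayes' rule sequentially, carrying P(species A) forward.
After 'absent': P(species A) = 0.45·0.6500 / (0.45·0.6500 + 0.1·0.3500) ≈ 0.8931
After 'absent': P(species A) = 0.45·0.8931 / (0.45·0.8931 + 0.1·0.1069) ≈ 0.9741
After 'absent': P(species A) = 0.45·0.9741 / (0.45·0.9741 + 0.1·0.0259) ≈ 0.9941

0.994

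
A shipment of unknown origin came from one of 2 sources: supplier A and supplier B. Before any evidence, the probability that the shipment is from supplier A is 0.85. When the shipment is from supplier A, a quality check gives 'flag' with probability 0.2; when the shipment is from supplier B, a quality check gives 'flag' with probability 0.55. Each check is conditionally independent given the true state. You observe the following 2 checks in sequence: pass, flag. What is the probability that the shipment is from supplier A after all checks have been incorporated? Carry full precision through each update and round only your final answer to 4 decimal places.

After 'pass': P(supplier A) = 0.8·0.8500 / (0.8·0.8500 + 0.45·0.1500) ≈ 0.9097
After 'flag': P(supplier A) = 0.2·0.9097 / (0.2·0.9097 + 0.55·0.0903) ≈ 0.7856

0.7856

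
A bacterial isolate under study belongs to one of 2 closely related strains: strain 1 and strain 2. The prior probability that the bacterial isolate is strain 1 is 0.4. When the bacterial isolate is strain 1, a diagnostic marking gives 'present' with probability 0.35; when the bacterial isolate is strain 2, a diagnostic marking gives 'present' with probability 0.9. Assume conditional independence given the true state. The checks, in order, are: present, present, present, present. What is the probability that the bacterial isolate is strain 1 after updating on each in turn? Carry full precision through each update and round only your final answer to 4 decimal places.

After 'present': P(strain 1) = 0.35·0.4000 / (0.35·0.4000 + 0.9·0.6000) ≈ 0.2059
After 'present': P(strain 1) = 0.35·0.2059 / (0.35·0.2059 + 0.9·0.7941) ≈ 0.0916
After 'present': P(strain 1) = 0.35·0.0916 / (0.35·0.0916 + 0.9·0.9084) ≈ 0.0377
After 'present': P(strain 1) = 0.35·0.0377 / (0.35·0.0377 + 0.9·0.9623) ≈ 0.0150

0.0150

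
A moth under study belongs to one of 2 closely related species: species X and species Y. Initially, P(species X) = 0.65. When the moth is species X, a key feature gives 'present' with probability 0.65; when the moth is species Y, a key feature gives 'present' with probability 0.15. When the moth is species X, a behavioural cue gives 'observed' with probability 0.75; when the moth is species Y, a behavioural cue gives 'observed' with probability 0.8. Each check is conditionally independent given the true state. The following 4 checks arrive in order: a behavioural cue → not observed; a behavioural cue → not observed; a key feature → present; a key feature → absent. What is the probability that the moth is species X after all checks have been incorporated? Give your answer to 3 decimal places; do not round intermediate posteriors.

Each posterior becomes the prior for the next update.
After a behavioural cue='not observed': P(species X) = 0.25·0.6500 / (0.25·0.6500 + 0.2·0.3500) ≈ 0.6989
After a behavioural cue='not observed': P(species X) = 0.25·0.6989 / (0.25·0.6989 + 0.2·0.3011) ≈ 0.7437
After a key feature='present': P(species X) = 0.65·0.7437 / (0.65·0.7437 + 0.15·0.2563) ≈ 0.9263
After a key feature='absent': P(species X) = 0.35·0.9263 / (0.35·0.9263 + 0.85·0.0737) ≈ 0.8381

0.838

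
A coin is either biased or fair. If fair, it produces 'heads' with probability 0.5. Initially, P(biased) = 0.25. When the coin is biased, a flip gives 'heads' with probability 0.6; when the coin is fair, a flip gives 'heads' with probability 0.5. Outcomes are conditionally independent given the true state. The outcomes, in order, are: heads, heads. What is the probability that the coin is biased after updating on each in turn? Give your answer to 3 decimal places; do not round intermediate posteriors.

After 'heads': P(biased) = 0.6·0.2500 / (0.6·0.2500 + 0.5·0.7500) ≈ 0.2857
After 'heads': P(biased) = 0.6·0.2857 / (0.6·0.2857 + 0.5·0.7143) ≈ 0.3243

0.324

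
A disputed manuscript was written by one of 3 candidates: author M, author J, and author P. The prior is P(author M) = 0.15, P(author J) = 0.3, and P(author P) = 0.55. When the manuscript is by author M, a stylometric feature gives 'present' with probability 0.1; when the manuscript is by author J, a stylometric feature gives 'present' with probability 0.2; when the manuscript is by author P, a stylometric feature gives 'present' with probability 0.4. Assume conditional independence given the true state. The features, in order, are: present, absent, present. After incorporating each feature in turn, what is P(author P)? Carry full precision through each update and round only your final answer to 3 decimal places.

0.828

After 'present': normaliser = 0.1·0.1500 + 0.2·0.3000 + 0.4·0.5500; P(author M) ≈ 0.0508, P(author J) ≈ 0.2034, P(author P) ≈ 0.7458
After 'absent': normaliser = 0.9·0.0508 + 0.8·0.2034 + 0.6·0.7458; P(author M) ≈ 0.0698, P(author J) ≈ 0.2481, P(author P) ≈ 0.6822
After 'present': normaliser = 0.1·0.0698 + 0.2·0.2481 + 0.4·0.6822; P(author M) ≈ 0.0212, P(author J) ≈ 0.1506, P(author P) ≈ 0.8282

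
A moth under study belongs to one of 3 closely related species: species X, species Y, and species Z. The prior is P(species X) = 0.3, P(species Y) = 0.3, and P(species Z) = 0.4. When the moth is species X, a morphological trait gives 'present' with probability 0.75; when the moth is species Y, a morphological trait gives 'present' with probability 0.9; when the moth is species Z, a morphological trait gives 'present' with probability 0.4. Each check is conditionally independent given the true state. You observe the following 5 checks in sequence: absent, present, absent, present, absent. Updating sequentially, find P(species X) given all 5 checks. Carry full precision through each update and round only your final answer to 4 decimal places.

0.1579

After 'absent': normaliser = 0.25·0.3000 + 0.1·0.3000 + 0.6·0.4000; P(species X) ≈ 0.2174, P(species Y) ≈ 0.0870, P(species Z) ≈ 0.6957
After 'present': normaliser = 0.75·0.2174 + 0.9·0.0870 + 0.4·0.6957; P(species X) ≈ 0.3138, P(species Y) ≈ 0.1506, P(species Z) ≈ 0.5356
After 'absent': normaliser = 0.25·0.3138 + 0.1·0.1506 + 0.6·0.5356; P(species X) ≈ 0.1891, P(species Y) ≈ 0.0363, P(species Z) ≈ 0.7746
After 'present': normaliser = 0.75·0.1891 + 0.9·0.0363 + 0.4·0.7746; P(species X) ≈ 0.2928, P(species Y) ≈ 0.0675, P(species Z) ≈ 0.6397
After 'absent': normaliser = 0.25·0.2928 + 0.1·0.0675 + 0.6·0.6397; P(species X) ≈ 0.1579, P(species Y) ≈ 0.0145, P(species Z) ≈ 0.8276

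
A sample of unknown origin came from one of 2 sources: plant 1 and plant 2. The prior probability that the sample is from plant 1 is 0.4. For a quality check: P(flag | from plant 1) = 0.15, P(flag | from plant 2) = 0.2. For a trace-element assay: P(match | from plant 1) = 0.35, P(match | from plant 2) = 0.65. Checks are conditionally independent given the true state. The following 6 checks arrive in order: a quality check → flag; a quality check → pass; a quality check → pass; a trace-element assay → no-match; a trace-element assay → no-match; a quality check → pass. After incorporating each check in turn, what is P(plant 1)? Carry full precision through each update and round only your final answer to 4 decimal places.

0.6741

After a quality check='flag': P(plant 1) = 0.15·0.4000 / (0.15·0.4000 + 0.2·0.6000) ≈ 0.3333
After a quality check='pass': P(plant 1) = 0.85·0.3333 / (0.85·0.3333 + 0.8·0.6667) ≈ 0.3469
After a quality check='pass': P(plant 1) = 0.85·0.3469 / (0.85·0.3469 + 0.8·0.6531) ≈ 0.3608
After a trace-element assay='no-match': P(plant 1) = 0.65·0.3608 / (0.65·0.3608 + 0.35·0.6392) ≈ 0.5118
After a trace-element assay='no-match': P(plant 1) = 0.65·0.5118 / (0.65·0.5118 + 0.35·0.4882) ≈ 0.6606
After a quality check='pass': P(plant 1) = 0.85·0.6606 / (0.85·0.6606 + 0.8·0.3394) ≈ 0.6741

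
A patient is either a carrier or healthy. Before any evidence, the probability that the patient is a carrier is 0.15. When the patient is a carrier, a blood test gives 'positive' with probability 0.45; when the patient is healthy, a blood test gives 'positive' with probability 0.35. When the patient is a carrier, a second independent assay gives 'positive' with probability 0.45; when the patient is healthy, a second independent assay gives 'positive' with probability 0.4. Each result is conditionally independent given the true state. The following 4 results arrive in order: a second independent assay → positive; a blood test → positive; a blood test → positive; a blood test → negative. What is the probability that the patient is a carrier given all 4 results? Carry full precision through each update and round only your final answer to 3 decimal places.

Each posterior becomes the prior for the next update.
After a second independent assay='positive': P(carrier) = 0.45·0.1500 / (0.45·0.1500 + 0.4·0.8500) ≈ 0.1656
After a blood test='positive': P(carrier) = 0.45·0.1656 / (0.45·0.1656 + 0.35·0.8344) ≈ 0.2033
After a blood test='positive': P(carrier) = 0.45·0.2033 / (0.45·0.2033 + 0.35·0.7967) ≈ 0.2471
After a blood test='negative': P(carrier) = 0.55·0.2471 / (0.55·0.2471 + 0.65·0.7529) ≈ 0.2173

0.217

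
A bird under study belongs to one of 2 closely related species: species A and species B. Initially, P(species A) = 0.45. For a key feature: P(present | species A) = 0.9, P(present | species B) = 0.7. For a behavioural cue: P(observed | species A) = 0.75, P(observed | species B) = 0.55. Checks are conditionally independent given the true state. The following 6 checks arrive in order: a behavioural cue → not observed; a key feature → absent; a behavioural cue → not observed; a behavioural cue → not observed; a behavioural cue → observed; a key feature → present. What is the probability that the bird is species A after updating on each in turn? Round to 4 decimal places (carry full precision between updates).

0.0758

Each posterior becomes the prior for the next update.
After a behavioural cue='not observed': P(species A) = 0.25·0.4500 / (0.25·0.4500 + 0.45·0.5500) ≈ 0.3125
After a key feature='absent': P(species A) = 0.1·0.3125 / (0.1·0.3125 + 0.3·0.6875) ≈ 0.1316
After a behavioural cue='not observed': P(species A) = 0.25·0.1316 / (0.25·0.1316 + 0.45·0.8684) ≈ 0.0776
After a behavioural cue='not observed': P(species A) = 0.25·0.0776 / (0.25·0.0776 + 0.45·0.9224) ≈ 0.0447
After a behavioural cue='observed': P(species A) = 0.75·0.0447 / (0.75·0.0447 + 0.55·0.9553) ≈ 0.0599
After a key feature='present': P(species A) = 0.9·0.0599 / (0.9·0.0599 + 0.7·0.9401) ≈ 0.0758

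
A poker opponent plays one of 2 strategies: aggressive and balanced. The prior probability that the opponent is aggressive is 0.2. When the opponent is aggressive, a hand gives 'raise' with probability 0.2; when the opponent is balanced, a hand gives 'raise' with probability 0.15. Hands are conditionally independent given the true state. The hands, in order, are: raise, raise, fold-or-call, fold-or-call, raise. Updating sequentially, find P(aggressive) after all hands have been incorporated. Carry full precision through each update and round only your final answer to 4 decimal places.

0.3442

Each posterior becomes the prior for the next update.
After 'raise': P(aggressive) = 0.2·0.2000 / (0.2·0.2000 + 0.15·0.8000) ≈ 0.2500
After 'raise': P(aggressive) = 0.2·0.2500 / (0.2·0.2500 + 0.15·0.7500) ≈ 0.3077
After 'fold-or-call': P(aggressive) = 0.8·0.3077 / (0.8·0.3077 + 0.85·0.6923) ≈ 0.2949
After 'fold-or-call': P(aggressive) = 0.8·0.2949 / (0.8·0.2949 + 0.85·0.7051) ≈ 0.2825
After 'raise': P(aggressive) = 0.2·0.2825 / (0.2·0.2825 + 0.15·0.7175) ≈ 0.3442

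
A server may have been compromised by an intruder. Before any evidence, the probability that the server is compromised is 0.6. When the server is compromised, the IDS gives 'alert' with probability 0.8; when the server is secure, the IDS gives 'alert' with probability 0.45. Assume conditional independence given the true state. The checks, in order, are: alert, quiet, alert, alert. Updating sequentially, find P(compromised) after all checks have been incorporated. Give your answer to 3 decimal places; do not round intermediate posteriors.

Each posterior becomes the prior for the next update.
After 'alert': P(compromised) = 0.8·0.6000 / (0.8·0.6000 + 0.45·0.4000) ≈ 0.7273
After 'quiet': P(compromised) = 0.2·0.7273 / (0.2·0.7273 + 0.55·0.2727) ≈ 0.4923
After 'alert': P(compromised) = 0.8·0.4923 / (0.8·0.4923 + 0.45·0.5077) ≈ 0.6329
After 'alert': P(compromised) = 0.8·0.6329 / (0.8·0.6329 + 0.45·0.3671) ≈ 0.7540

0.754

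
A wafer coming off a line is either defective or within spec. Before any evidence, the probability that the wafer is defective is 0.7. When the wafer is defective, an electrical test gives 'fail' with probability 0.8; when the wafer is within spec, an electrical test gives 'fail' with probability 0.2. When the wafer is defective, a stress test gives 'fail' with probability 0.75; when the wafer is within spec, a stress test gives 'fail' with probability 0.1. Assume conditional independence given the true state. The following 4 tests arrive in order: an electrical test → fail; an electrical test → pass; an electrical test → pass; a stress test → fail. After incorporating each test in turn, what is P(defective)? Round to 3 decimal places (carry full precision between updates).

Apply Bayes' rule sequentially, carrying P(defective) forward.
After an electrical test='fail': P(defective) = 0.8·0.7000 / (0.8·0.7000 + 0.2·0.3000) ≈ 0.9032
After an electrical test='pass': P(defective) = 0.2·0.9032 / (0.2·0.9032 + 0.8·0.0968) ≈ 0.7000
After an electrical test='pass': P(defective) = 0.2·0.7000 / (0.2·0.7000 + 0.8·0.3000) ≈ 0.3684
After a stress test='fail': P(defective) = 0.75·0.3684 / (0.75·0.3684 + 0.1·0.6316) ≈ 0.8140

0.814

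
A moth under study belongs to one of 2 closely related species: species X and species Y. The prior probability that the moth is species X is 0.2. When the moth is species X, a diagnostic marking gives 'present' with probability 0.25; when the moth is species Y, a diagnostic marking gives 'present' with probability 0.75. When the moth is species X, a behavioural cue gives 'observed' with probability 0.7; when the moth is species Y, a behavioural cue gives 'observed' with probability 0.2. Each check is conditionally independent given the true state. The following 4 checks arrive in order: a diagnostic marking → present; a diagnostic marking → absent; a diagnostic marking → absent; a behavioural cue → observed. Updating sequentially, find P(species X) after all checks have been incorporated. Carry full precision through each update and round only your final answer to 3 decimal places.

0.724

After a diagnostic marking='present': P(species X) = 0.25·0.2000 / (0.25·0.2000 + 0.75·0.8000) ≈ 0.0769
After a diagnostic marking='absent': P(species X) = 0.75·0.0769 / (0.75·0.0769 + 0.25·0.9231) ≈ 0.2000
After a diagnostic marking='absent': P(species X) = 0.75·0.2000 / (0.75·0.2000 + 0.25·0.8000) ≈ 0.4286
After a behavioural cue='observed': P(species X) = 0.7·0.4286 / (0.7·0.4286 + 0.2·0.5714) ≈ 0.7241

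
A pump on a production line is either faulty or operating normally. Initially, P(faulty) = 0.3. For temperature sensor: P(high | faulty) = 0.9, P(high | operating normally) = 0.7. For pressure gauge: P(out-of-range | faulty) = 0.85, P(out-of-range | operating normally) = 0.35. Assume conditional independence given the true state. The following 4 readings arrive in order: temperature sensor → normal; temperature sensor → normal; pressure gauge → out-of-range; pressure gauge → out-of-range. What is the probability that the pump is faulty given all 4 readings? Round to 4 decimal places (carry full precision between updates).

0.2193

After temperature sensor='normal': P(faulty) = 0.1·0.3000 / (0.1·0.3000 + 0.3·0.7000) ≈ 0.1250
After temperature sensor='normal': P(faulty) = 0.1·0.1250 / (0.1·0.1250 + 0.3·0.8750) ≈ 0.0455
After pressure gauge='out-of-range': P(faulty) = 0.85·0.0455 / (0.85·0.0455 + 0.35·0.9545) ≈ 0.1037
After pressure gauge='out-of-range': P(faulty) = 0.85·0.1037 / (0.85·0.1037 + 0.35·0.8963) ≈ 0.2193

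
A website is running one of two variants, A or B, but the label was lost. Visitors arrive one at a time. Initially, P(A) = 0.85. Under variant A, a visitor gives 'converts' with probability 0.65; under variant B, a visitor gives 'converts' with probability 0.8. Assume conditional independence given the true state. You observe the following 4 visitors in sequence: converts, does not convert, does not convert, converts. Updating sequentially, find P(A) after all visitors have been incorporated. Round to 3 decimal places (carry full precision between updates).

After 'converts': P(A) = 0.65·0.8500 / (0.65·0.8500 + 0.8·0.1500) ≈ 0.8216
After 'does not convert': P(A) = 0.35·0.8216 / (0.35·0.8216 + 0.2·0.1784) ≈ 0.8896
After 'does not convert': P(A) = 0.35·0.8896 / (0.35·0.8896 + 0.2·0.1104) ≈ 0.9338
After 'converts': P(A) = 0.65·0.9338 / (0.65·0.9338 + 0.8·0.0662) ≈ 0.9197

0.920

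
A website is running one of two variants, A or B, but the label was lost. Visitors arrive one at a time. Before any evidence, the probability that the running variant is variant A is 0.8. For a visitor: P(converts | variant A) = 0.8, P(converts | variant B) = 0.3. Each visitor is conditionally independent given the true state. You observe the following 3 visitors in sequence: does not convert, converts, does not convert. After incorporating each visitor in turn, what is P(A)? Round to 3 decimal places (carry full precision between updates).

After 'does not convert': P(A) = 0.2·0.8000 / (0.2·0.8000 + 0.7·0.2000) ≈ 0.5333
After 'converts': P(A) = 0.8·0.5333 / (0.8·0.5333 + 0.3·0.4667) ≈ 0.7529
After 'does not convert': P(A) = 0.2·0.7529 / (0.2·0.7529 + 0.7·0.2471) ≈ 0.4655

0.465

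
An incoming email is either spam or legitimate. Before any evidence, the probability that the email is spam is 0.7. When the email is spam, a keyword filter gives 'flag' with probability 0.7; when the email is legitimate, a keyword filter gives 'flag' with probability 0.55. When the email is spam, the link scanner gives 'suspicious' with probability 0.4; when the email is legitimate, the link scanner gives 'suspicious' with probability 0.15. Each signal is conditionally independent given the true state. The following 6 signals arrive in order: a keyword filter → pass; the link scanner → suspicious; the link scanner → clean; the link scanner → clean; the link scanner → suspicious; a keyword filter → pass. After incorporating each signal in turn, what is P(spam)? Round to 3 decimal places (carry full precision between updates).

After a keyword filter='pass': P(spam) = 0.3·0.7000 / (0.3·0.7000 + 0.45·0.3000) ≈ 0.6087
After the link scanner='suspicious': P(spam) = 0.4·0.6087 / (0.4·0.6087 + 0.15·0.3913) ≈ 0.8058
After the link scanner='clean': P(spam) = 0.6·0.8058 / (0.6·0.8058 + 0.85·0.1942) ≈ 0.7454
After the link scanner='clean': P(spam) = 0.6·0.7454 / (0.6·0.7454 + 0.85·0.2546) ≈ 0.6739
After the link scanner='suspicious': P(spam) = 0.4·0.6739 / (0.4·0.6739 + 0.15·0.3261) ≈ 0.8464
After a keyword filter='pass': P(spam) = 0.3·0.8464 / (0.3·0.8464 + 0.45·0.1536) ≈ 0.7861

0.786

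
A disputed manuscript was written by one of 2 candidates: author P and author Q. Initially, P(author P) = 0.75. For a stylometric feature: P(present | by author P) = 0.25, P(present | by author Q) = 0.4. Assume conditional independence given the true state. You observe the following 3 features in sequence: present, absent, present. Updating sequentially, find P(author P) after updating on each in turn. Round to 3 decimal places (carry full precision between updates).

After 'present': P(author P) = 0.25·0.7500 / (0.25·0.7500 + 0.4·0.2500) ≈ 0.6522
After 'absent': P(author P) = 0.75·0.6522 / (0.75·0.6522 + 0.6·0.3478) ≈ 0.7009
After 'present': P(author P) = 0.25·0.7009 / (0.25·0.7009 + 0.4·0.2991) ≈ 0.5943

0.594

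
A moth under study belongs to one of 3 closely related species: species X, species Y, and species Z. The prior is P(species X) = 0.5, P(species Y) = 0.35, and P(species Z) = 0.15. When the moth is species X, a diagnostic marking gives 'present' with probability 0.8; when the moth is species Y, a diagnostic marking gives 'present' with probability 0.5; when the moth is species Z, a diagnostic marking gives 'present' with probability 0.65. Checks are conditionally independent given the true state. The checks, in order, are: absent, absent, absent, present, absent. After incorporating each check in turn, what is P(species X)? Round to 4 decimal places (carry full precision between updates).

Apply Bayes' rule sequentially, carrying P(species X) forward.
After 'absent': normaliser = 0.2·0.5000 + 0.5·0.3500 + 0.35·0.1500; P(species X) ≈ 0.3053, P(species Y) ≈ 0.5344, P(species Z) ≈ 0.1603
After 'absent': normaliser = 0.2·0.3053 + 0.5·0.5344 + 0.35·0.1603; P(species X) ≈ 0.1589, P(species Y) ≈ 0.6951, P(species Z) ≈ 0.1460
After 'absent': normaliser = 0.2·0.1589 + 0.5·0.6951 + 0.35·0.1460; P(species X) ≈ 0.0738, P(species Y) ≈ 0.8075, P(species Z) ≈ 0.1187
After 'present': normaliser = 0.8·0.0738 + 0.5·0.8075 + 0.65·0.1187; P(species X) ≈ 0.1094, P(species Y) ≈ 0.7477, P(species Z) ≈ 0.1429
After 'absent': normaliser = 0.2·0.1094 + 0.5·0.7477 + 0.35·0.1429; P(species X) ≈ 0.0491, P(species Y) ≈ 0.8387, P(species Z) ≈ 0.1122

0.0491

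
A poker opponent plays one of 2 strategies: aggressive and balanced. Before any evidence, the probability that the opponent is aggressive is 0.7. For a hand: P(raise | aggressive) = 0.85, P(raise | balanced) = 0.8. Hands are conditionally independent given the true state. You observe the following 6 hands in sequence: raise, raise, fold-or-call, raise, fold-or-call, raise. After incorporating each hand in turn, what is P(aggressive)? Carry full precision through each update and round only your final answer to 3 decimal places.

0.626

After 'raise': P(aggressive) = 0.85·0.7000 / (0.85·0.7000 + 0.8·0.3000) ≈ 0.7126
After 'raise': P(aggressive) = 0.85·0.7126 / (0.85·0.7126 + 0.8·0.2874) ≈ 0.7248
After 'fold-or-call': P(aggressive) = 0.15·0.7248 / (0.15·0.7248 + 0.2·0.2752) ≈ 0.6639
After 'raise': P(aggressive) = 0.85·0.6639 / (0.85·0.6639 + 0.8·0.3361) ≈ 0.6773
After 'fold-or-call': P(aggressive) = 0.15·0.6773 / (0.15·0.6773 + 0.2·0.3227) ≈ 0.6115
After 'raise': P(aggressive) = 0.85·0.6115 / (0.85·0.6115 + 0.8·0.3885) ≈ 0.6258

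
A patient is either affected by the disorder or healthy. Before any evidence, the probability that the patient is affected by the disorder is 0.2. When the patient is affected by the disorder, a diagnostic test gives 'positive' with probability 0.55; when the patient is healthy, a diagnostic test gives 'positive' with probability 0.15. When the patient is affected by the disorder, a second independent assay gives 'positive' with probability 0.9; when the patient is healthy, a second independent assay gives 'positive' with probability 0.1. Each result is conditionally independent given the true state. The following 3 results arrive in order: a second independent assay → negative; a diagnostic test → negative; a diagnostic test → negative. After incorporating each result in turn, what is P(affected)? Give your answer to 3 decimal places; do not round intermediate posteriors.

0.008

Apply Bayes' rule sequentially, carrying P(affected) forward.
After a second independent assay='negative': P(affected) = 0.1·0.2000 / (0.1·0.2000 + 0.9·0.8000) ≈ 0.0270
After a diagnostic test='negative': P(affected) = 0.45·0.0270 / (0.45·0.0270 + 0.85·0.9730) ≈ 0.0145
After a diagnostic test='negative': P(affected) = 0.45·0.0145 / (0.45·0.0145 + 0.85·0.9855) ≈ 0.0077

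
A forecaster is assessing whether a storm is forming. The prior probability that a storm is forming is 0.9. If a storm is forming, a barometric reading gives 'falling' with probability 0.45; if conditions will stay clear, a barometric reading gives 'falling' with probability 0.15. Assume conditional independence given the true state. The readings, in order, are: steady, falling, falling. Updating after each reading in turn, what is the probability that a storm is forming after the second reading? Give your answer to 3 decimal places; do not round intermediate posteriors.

After 'steady': P(storm) = 0.55·0.9000 / (0.55·0.9000 + 0.85·0.1000) ≈ 0.8534
After 'falling': P(storm) = 0.45·0.8534 / (0.45·0.8534 + 0.15·0.1466) ≈ 0.9459

0.946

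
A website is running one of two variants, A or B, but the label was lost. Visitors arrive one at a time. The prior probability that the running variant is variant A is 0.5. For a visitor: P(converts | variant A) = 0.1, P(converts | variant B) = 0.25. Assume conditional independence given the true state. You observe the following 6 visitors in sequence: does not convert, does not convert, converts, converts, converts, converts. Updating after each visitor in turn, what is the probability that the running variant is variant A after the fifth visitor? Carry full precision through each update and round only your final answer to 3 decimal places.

After 'does not convert': P(A) = 0.9·0.5000 / (0.9·0.5000 + 0.75·0.5000) ≈ 0.5455
After 'does not convert': P(A) = 0.9·0.5455 / (0.9·0.5455 + 0.75·0.4545) ≈ 0.5902
After 'converts': P(A) = 0.1·0.5902 / (0.1·0.5902 + 0.25·0.4098) ≈ 0.3655
After 'converts': P(A) = 0.1·0.3655 / (0.1·0.3655 + 0.25·0.6345) ≈ 0.1873
After 'converts': P(A) = 0.1·0.1873 / (0.1·0.1873 + 0.25·0.8127) ≈ 0.0844

0.084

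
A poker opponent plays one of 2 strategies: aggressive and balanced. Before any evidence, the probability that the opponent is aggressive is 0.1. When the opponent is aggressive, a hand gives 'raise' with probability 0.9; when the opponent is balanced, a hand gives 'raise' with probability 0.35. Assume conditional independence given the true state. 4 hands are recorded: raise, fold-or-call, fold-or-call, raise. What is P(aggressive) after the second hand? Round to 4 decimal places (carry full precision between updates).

After 'raise': P(aggressive) = 0.9·0.1000 / (0.9·0.1000 + 0.35·0.9000) ≈ 0.2222
After 'fold-or-call': P(aggressive) = 0.1·0.2222 / (0.1·0.2222 + 0.65·0.7778) ≈ 0.0421

0.0421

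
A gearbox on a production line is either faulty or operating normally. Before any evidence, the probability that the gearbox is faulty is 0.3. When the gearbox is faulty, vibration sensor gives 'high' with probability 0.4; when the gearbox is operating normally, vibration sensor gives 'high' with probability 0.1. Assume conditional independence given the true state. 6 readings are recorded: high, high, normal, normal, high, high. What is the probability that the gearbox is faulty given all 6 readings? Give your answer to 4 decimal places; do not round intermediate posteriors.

Each posterior becomes the prior for the next update.
After 'high': P(faulty) = 0.4·0.3000 / (0.4·0.3000 + 0.1·0.7000) ≈ 0.6316
After 'high': P(faulty) = 0.4·0.6316 / (0.4·0.6316 + 0.1·0.3684) ≈ 0.8727
After 'normal': P(faulty) = 0.6·0.8727 / (0.6·0.8727 + 0.9·0.1273) ≈ 0.8205
After 'normal': P(faulty) = 0.6·0.8205 / (0.6·0.8205 + 0.9·0.1795) ≈ 0.7529
After 'high': P(faulty) = 0.4·0.7529 / (0.4·0.7529 + 0.1·0.2471) ≈ 0.9242
After 'high': P(faulty) = 0.4·0.9242 / (0.4·0.9242 + 0.1·0.0758) ≈ 0.9799

0.9799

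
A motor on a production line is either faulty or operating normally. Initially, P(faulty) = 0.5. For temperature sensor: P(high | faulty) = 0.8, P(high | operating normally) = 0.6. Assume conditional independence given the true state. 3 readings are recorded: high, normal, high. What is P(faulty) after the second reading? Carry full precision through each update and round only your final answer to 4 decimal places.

After 'high': P(faulty) = 0.8·0.5000 / (0.8·0.5000 + 0.6·0.5000) ≈ 0.5714
After 'normal': P(faulty) = 0.2·0.5714 / (0.2·0.5714 + 0.4·0.4286) ≈ 0.4000

0.4000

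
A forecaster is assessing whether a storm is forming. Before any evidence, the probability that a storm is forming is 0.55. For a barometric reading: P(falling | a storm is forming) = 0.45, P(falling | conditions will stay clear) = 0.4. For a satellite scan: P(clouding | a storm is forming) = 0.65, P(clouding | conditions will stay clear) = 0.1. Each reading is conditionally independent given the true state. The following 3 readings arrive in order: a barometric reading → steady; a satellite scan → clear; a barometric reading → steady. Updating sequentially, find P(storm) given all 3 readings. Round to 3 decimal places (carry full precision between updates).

After a barometric reading='steady': P(storm) = 0.55·0.5500 / (0.55·0.5500 + 0.6·0.4500) ≈ 0.5284
After a satellite scan='clear': P(storm) = 0.35·0.5284 / (0.35·0.5284 + 0.9·0.4716) ≈ 0.3035
After a barometric reading='steady': P(storm) = 0.55·0.3035 / (0.55·0.3035 + 0.6·0.6965) ≈ 0.2854

0.285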